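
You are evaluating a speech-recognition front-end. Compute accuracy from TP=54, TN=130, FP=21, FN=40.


Accuracy = (TP+TN)/(TP+TN+FP+FN)
= (54+130)/(245)
= 184/245 = 75.1%

75.1%


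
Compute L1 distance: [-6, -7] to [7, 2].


d = |-6-7| + |-7-2|
  = 13 + 9
  = 22

22


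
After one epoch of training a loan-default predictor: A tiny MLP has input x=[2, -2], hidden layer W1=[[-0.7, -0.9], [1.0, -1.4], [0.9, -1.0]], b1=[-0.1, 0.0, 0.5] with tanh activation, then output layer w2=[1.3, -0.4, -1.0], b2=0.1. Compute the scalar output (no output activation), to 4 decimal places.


z1[0] = (-0.7)·(2) + (-0.9)·(-2) - 0.1 = 0.3
z1[1] = (1.0)·(2) + (-1.4)·(-2) + 0.0 = 4.8
z1[2] = (0.9)·(2) + (-1.0)·(-2) + 0.5 = 4.3
h = tanh(z1) = [0.2913, 0.9999, 0.9996]
output = (1.3)·(0.2913) + (-0.4)·(0.9999) + (-1.0)·(0.9996) + 0.1 = -0.9209

-0.9209


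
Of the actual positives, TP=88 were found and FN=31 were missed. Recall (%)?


Recall = TP/(TP+FN)
= 88/(88+31)
= 88/119 = 73.95%

73.95%


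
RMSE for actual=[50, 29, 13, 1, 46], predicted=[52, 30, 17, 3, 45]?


MSE = 26/5 = 5.2
RMSE = √(26/5) = 2.2804

2.2804


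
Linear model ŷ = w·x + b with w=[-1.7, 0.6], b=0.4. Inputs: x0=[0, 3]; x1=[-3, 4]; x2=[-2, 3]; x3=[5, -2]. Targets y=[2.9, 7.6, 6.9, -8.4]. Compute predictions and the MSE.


ŷ0 = (-1.7)·(0) + (0.6)·(3) + 0.4 = 2.2
ŷ1 = (-1.7)·(-3) + (0.6)·(4) + 0.4 = 7.9
ŷ2 = (-1.7)·(-2) + (0.6)·(3) + 0.4 = 5.6
ŷ3 = (-1.7)·(5) + (0.6)·(-2) + 0.4 = -9.3
errors² = [0.49, 0.09, 1.69, 0.81]
MSE = 3.0800/4 = 0.77

0.77


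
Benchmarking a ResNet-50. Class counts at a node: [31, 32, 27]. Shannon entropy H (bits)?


Probabilities: [31/90, 32/90, 27/90] ≈ [0.3444, 0.3556, 0.3]
H = -((31/90)·log₂(31/90) + (32/90)·log₂(32/90) + (27/90)·log₂(27/90))
  = 1.5812 bits

1.5812 bits


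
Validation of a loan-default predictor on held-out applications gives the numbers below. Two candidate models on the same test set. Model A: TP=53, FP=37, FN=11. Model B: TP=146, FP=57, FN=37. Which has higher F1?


Model A: P=53/90=0.5889, R=53/64=0.8281, F1=2PR/(P+R)=2TP/(2TP+FP+FN)=106/154=0.6883
Model B: P=146/203=0.7192, R=146/183=0.7978, F1=2PR/(P+R)=2TP/(2TP+FP+FN)=292/386=0.7565
0.6883 < 0.7565 → Model B

Model B


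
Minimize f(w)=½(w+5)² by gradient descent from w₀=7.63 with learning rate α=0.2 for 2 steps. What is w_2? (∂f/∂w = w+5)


step 1: grad = 7.63+5 = 12.63; w = 7.63 - 0.2·(12.63) = 5.104
step 2: grad = 5.104+5 = 10.104; w = 5.104 - 0.2·(10.104) = 3.0832

3.0832


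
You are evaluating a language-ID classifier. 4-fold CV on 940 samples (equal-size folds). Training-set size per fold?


Fold size = 940/4 = 235
Training per fold = 940 - 235 = 705

705


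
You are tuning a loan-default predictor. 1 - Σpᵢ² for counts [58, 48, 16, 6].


Probabilities: [58/128, 48/128, 16/128, 6/128] ≈ [0.4531, 0.375, 0.125, 0.0469]
Σpᵢ² = (3364 + 2304 + 256 + 36)/128² = 5960/16384
Gini = 1 - Σpᵢ² = 1 - 5960/16384 = 0.6362

0.6362


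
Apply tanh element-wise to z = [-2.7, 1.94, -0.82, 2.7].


tanh(-2.7) = -0.991
tanh(1.94) = 0.9595
tanh(-0.82) = -0.6751
tanh(2.7) = 0.991
result = [-0.991, 0.9595, -0.6751, 0.991]

[-0.991, 0.9595, -0.6751, 0.991]


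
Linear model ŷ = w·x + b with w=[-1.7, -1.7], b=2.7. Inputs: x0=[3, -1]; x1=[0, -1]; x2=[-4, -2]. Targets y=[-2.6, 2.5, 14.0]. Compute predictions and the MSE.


ŷ0 = (-1.7)·(3) + (-1.7)·(-1) + 2.7 = -0.7
ŷ1 = (-1.7)·(0) + (-1.7)·(-1) + 2.7 = 4.4
ŷ2 = (-1.7)·(-4) + (-1.7)·(-2) + 2.7 = 12.9
errors² = [3.61, 3.61, 1.21]
MSE = 8.4300/3 = 2.81

2.81


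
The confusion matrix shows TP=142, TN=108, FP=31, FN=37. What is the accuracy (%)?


Accuracy = (TP+TN)/(TP+TN+FP+FN)
= (142+108)/(318)
= 250/318 = 78.62%

78.62%


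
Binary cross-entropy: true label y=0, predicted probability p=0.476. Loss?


BCE = -[y·ln(p) + (1-y)·ln(1-p)]
= -0 - 1·ln(1-0.476)
= -ln(0.524) = 0.6463

0.6463


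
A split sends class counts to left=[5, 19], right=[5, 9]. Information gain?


Parent = [10, 28], H_parent = 0.8315
H_left = 0.7383 (n=24), H_right = 0.9403 (n=14)
H_children = (24/38)·0.7383 + (14/38)·0.9403 = 0.8127
IG = 0.8315 - 0.8127 = 0.0188

0.0188


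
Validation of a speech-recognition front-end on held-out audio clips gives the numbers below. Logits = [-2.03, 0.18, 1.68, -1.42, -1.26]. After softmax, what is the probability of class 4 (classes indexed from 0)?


Exponentials: e^-2.03=0.1313, e^0.18=1.1972, e^1.68=5.3656, e^-1.42=0.2417, e^-1.26=0.2837
Sum = 7.2195
Softmax = [0.0182, 0.1658, 0.7432, 0.0335, 0.0393]
p[4] = 0.2837/7.2195 = 0.0393

0.0393


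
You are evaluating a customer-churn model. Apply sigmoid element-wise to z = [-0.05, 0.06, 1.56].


σ(-0.05) = 1/(1+e^0.05) = 0.4875
σ(0.06) = 1/(1+e^-0.06) = 0.515
σ(1.56) = 1/(1+e^-1.56) = 0.8264
result = [0.4875, 0.515, 0.8264]

[0.4875, 0.515, 0.8264]


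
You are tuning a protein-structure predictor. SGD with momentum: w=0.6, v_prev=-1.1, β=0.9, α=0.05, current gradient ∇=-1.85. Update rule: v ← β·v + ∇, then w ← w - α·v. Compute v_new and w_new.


v_new = 0.9·-1.1 - 1.85 = -0.99 - 1.85 = -2.84
w_new = 0.6 - 0.05·-2.84 = 0.6 + 0.142 = 0.742

v_new=-2.84, w_new=0.742


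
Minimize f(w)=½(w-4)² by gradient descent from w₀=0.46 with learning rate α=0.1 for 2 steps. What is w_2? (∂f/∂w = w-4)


step 1: grad = 0.46-4 = -3.54; w = 0.46 - 0.1·(-3.54) = 0.814
step 2: grad = 0.814-4 = -3.186; w = 0.814 - 0.1·(-3.186) = 1.1326

1.1326


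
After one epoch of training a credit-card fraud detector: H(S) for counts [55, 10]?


Probabilities: [55/65, 10/65] ≈ [0.8462, 0.1538]
H = -((55/65)·log₂(55/65) + (10/65)·log₂(10/65))
  = 0.6194 bits

0.6194 bits


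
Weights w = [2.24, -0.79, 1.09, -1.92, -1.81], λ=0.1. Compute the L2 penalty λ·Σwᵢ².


‖w‖₂² = (2.24)² + (-0.79)² + (1.09)² + (-1.92)² + (-1.81)²
     = 5.0176 + 0.6241 + 1.1881 + 3.6864 + 3.2761
     = 13.7923
λ·‖w‖₂² = 0.1·13.7923 = 1.37923

1.37923


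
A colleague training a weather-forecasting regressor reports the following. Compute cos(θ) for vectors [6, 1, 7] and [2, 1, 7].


A·B = 6·2 + 1·1 + 7·7 = 62
‖A‖ = √86 = 9.2736, ‖B‖ = √54 = 7.3485
cos = 62/(√86·√54) = 62/√4644 = 0.9098

0.9098


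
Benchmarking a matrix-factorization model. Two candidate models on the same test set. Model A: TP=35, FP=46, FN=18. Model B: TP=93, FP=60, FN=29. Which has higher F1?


Model A: P=35/81=0.4321, R=35/53=0.6604, F1=2PR/(P+R)=2TP/(2TP+FP+FN)=70/134=0.5224
Model B: P=93/153=0.6078, R=93/122=0.7623, F1=2PR/(P+R)=2TP/(2TP+FP+FN)=186/275=0.6764
0.5224 < 0.6764 → Model B

Model B


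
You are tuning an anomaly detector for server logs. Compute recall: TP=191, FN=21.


Recall = TP/(TP+FN)
= 191/(191+21)
= 191/212 = 90.09%

90.09%


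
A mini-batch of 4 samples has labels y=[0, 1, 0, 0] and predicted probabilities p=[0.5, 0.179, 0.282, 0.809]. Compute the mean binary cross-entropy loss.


L[0] = -ln(1-0.5) = -ln(0.5) = 0.6931
L[1] = -ln(0.179) = 1.7204
L[2] = -ln(1-0.282) = -ln(0.718) = 0.3313
L[3] = -ln(1-0.809) = -ln(0.191) = 1.6555
mean = (0.6931 + 1.7204 + 0.3313 + 1.6555)/4 = 1.1001

1.1001


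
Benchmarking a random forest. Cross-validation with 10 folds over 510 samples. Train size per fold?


Fold size = 510/10 = 51
Training per fold = 510 - 51 = 459

459


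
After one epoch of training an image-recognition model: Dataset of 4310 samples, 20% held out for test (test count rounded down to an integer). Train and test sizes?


Test = ⌊4310·20/100⌋ = 862
Train = 4310 - 862 = 3448

Train: 3448, Test: 862


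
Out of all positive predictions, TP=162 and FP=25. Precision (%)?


Precision = TP/(TP+FP)
= 162/(162+25)
= 162/187 = 86.63%

86.63%


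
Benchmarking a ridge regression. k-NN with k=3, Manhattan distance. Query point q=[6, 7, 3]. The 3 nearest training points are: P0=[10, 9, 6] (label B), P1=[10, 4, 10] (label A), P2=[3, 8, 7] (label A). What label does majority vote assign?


d(q,P0) = 9  (label B)
d(q,P1) = 14  (label A)
d(q,P2) = 8  (label A)
Votes: A=2, B=1
Majority → A

A


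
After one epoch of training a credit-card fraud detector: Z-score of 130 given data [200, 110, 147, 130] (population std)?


μ = 146.75, σ = 33.4169
z = (130 - 146.75)/33.4169 = -0.5012

-0.5012


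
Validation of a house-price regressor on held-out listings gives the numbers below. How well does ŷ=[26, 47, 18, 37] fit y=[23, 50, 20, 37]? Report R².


ȳ = 32.5
SS_res = Σ(y-ŷ)² = 22
SS_tot = Σ(y-ȳ)² = 573
R² = 1 - SS_res/SS_tot = 1 - 0.0384 = 0.9616

0.9616


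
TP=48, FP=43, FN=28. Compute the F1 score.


Precision = 48/91 = 0.5275
Recall = 48/76 = 0.6316
F1 = 2·P·R/(P+R) = 2·TP/(2·TP+FP+FN) = 96/(96+43+28) = 96/167 = 0.5749

0.5749


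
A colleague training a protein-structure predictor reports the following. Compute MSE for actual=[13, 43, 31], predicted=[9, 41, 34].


Squared errors: (13-9)²=16, (43-41)²=4, (31-34)²=9
Sum = 29
MSE = 29/3 = 29/3

29/3


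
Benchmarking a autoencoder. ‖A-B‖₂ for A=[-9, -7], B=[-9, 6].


d = √((-9+ 9)² + (-7-6)²)
  = √(0 + 169)
  = √169 = 13.0

13.0


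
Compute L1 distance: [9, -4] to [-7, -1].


d = |9+ 7| + |-4+ 1|
  = 16 + 3
  = 19

19


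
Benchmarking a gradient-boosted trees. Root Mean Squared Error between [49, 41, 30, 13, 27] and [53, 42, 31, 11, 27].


MSE = 22/5 = 4.4
RMSE = √(22/5) = 2.0976

2.0976


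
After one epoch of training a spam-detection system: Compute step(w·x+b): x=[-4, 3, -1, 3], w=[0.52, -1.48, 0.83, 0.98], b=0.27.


z = (-4)·(0.52) + (3)·(-1.48) + (-1)·(0.83) + (3)·(0.98) + 0.27
  = -4.14
step(z) = 0 (z<0)

0


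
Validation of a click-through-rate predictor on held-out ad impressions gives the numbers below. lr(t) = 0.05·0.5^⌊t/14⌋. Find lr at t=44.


n_drops = ⌊44/14⌋ = 3
lr = 0.05·0.5^3 = 0.05·0.125 = 0.00625

0.00625


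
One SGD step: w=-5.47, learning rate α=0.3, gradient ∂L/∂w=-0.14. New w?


w_new = w - α·∇
= -5.47 - 0.3·-0.14
= -5.47 + 0.042
= -5.428

-5.428


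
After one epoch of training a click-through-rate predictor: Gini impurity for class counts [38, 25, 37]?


Probabilities: [38/100, 25/100, 37/100] ≈ [0.38, 0.25, 0.37]
Σpᵢ² = (1444 + 625 + 1369)/100² = 3438/10000
Gini = 1 - Σpᵢ² = 1 - 3438/10000 = 0.6562

0.6562


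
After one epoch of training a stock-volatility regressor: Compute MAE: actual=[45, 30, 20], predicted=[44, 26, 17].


Absolute errors: |45-44|=1, |30-26|=4, |20-17|=3
Sum = 8
MAE = 8/3 = 8/3

8/3


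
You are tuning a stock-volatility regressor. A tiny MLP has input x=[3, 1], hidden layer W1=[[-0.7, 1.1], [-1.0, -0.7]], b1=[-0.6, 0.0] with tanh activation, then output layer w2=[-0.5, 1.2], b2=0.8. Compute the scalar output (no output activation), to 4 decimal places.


z1[0] = (-0.7)·(3) + (1.1)·(1) - 0.6 = -1.6
z1[1] = (-1.0)·(3) + (-0.7)·(1) + 0.0 = -3.7
h = tanh(z1) = [-0.9217, -0.9988]
output = (-0.5)·(-0.9217) + (1.2)·(-0.9988) + 0.8 = 0.0623

0.0623


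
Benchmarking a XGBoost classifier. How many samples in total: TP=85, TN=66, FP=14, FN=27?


Total = TP + TN + FP + FN
= 85 + 66 + 14 + 27
= 192
(Predicted positive: 99, predicted negative: 93)

192


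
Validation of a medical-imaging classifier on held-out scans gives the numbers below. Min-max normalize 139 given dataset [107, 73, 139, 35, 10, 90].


min=10, max=139
(139-10)/(139-10) = 129/129 = 1.0

1.0


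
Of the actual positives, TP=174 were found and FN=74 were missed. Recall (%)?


Recall = TP/(TP+FN)
= 174/(174+74)
= 174/248 = 70.16%

70.16%


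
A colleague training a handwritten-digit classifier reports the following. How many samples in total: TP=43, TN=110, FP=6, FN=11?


Total = TP + TN + FP + FN
= 43 + 110 + 6 + 11
= 170
(Predicted positive: 49, predicted negative: 121)

170


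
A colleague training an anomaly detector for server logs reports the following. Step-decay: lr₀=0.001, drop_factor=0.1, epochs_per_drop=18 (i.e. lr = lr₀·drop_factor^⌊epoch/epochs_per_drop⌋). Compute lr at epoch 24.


n_drops = ⌊24/18⌋ = 1
lr = 0.001·0.1^1 = 0.001·0.1 = 0.0001

0.0001


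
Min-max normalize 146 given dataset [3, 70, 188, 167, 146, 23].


min=3, max=188
(146-3)/(188-3) = 143/185 = 0.773

0.773


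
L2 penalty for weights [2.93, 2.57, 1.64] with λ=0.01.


‖w‖₂² = (2.93)² + (2.57)² + (1.64)²
     = 8.5849 + 6.6049 + 2.6896
     = 17.8794
λ·‖w‖₂² = 0.01·17.8794 = 0.178794

0.178794


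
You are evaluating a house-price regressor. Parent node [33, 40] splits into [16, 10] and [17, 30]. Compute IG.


Parent = [33, 40], H_parent = 0.9934
H_left = 0.9612 (n=26), H_right = 0.9441 (n=47)
H_children = (26/73)·0.9612 + (47/73)·0.9441 = 0.9502
IG = 0.9934 - 0.9502 = 0.0432

0.0432


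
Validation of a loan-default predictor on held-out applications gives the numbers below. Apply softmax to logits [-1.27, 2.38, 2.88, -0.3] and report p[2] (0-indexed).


Exponentials: e^-1.27=0.2808, e^2.38=10.8049, e^2.88=17.8143, e^-0.3=0.7408
Sum = 29.6408
Softmax = [0.0095, 0.3645, 0.601, 0.025]
p[2] = 17.8143/29.6408 = 0.601

0.601


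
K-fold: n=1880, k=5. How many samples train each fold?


Fold size = 1880/5 = 376
Training per fold = 1880 - 376 = 1504

1504


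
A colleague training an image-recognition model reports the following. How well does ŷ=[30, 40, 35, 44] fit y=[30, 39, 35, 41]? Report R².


ȳ = 36.25
SS_res = Σ(y-ŷ)² = 10
SS_tot = Σ(y-ȳ)² = 70.75
R² = 1 - SS_res/SS_tot = 1 - 0.1413 = 0.8587

0.8587


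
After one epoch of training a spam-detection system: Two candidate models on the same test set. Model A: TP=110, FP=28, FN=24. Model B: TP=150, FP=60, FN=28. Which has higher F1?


Model A: P=110/138=0.7971, R=110/134=0.8209, F1=2PR/(P+R)=2TP/(2TP+FP+FN)=220/272=0.8088
Model B: P=150/210=0.7143, R=150/178=0.8427, F1=2PR/(P+R)=2TP/(2TP+FP+FN)=300/388=0.7732
0.8088 > 0.7732 → Model A

Model A


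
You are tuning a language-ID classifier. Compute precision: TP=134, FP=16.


Precision = TP/(TP+FP)
= 134/(134+16)
= 134/150 = 89.33%

89.33%


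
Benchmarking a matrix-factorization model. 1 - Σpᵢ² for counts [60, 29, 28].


Probabilities: [60/117, 29/117, 28/117] ≈ [0.5128, 0.2479, 0.2393]
Σpᵢ² = (3600 + 841 + 784)/117² = 5225/13689
Gini = 1 - Σpᵢ² = 1 - 5225/13689 = 0.6183

0.6183


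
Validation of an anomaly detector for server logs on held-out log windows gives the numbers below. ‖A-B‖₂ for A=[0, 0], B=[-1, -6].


d = √((0+ 1)² + (0+ 6)²)
  = √(1 + 36)
  = √37 = 6.0828

6.0828


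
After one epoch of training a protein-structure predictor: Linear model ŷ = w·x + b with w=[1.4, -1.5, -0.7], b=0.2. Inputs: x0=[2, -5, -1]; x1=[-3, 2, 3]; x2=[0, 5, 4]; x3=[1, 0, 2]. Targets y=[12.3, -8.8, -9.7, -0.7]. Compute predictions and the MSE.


ŷ0 = (1.4)·(2) + (-1.5)·(-5) + (-0.7)·(-1) + 0.2 = 11.2
ŷ1 = (1.4)·(-3) + (-1.5)·(2) + (-0.7)·(3) + 0.2 = -9.1
ŷ2 = (1.4)·(0) + (-1.5)·(5) + (-0.7)·(4) + 0.2 = -10.1
ŷ3 = (1.4)·(1) + (-1.5)·(0) + (-0.7)·(2) + 0.2 = 0.2
errors² = [1.21, 0.09, 0.16, 0.81]
MSE = 2.2700/4 = 0.5675

0.5675


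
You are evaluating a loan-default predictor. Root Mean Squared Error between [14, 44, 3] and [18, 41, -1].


MSE = 41/3 = 13.6667
RMSE = √(41/3) = 3.6968

3.6968


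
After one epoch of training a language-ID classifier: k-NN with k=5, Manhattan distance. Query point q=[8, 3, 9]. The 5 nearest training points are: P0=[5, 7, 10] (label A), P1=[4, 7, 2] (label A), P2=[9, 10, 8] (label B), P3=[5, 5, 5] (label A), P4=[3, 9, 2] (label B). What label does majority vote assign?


d(q,P0) = 8  (label A)
d(q,P1) = 15  (label A)
d(q,P2) = 9  (label B)
d(q,P3) = 9  (label A)
d(q,P4) = 18  (label B)
Votes: A=3, B=2
Majority → A

A


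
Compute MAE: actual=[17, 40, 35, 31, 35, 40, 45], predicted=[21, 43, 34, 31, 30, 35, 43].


Absolute errors: |17-21|=4, |40-43|=3, |35-34|=1, |31-31|=0, |35-30|=5, |40-35|=5, |45-43|=2
Sum = 20
MAE = 20/7 = 20/7

20/7


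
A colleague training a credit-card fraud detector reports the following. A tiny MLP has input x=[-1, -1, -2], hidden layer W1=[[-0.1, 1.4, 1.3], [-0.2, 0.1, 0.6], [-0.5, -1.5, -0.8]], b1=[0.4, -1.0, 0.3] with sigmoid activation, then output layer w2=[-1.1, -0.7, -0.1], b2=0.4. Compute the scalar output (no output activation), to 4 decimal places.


z1[0] = (-0.1)·(-1) + (1.4)·(-1) + (1.3)·(-2) + 0.4 = -3.5
z1[1] = (-0.2)·(-1) + (0.1)·(-1) + (0.6)·(-2) - 1.0 = -2.1
z1[2] = (-0.5)·(-1) + (-1.5)·(-1) + (-0.8)·(-2) + 0.3 = 3.9
h = sigmoid(z1) = [0.0293, 0.1091, 0.9802]
output = (-1.1)·(0.0293) + (-0.7)·(0.1091) + (-0.1)·(0.9802) + 0.4 = 0.1934

0.1934


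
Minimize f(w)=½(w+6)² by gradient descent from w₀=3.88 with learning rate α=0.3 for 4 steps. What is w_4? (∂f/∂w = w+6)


step 1: grad = 3.88+6 = 9.88; w = 3.88 - 0.3·(9.88) = 0.916
step 2: grad = 0.916+6 = 6.916; w = 0.916 - 0.3·(6.916) = -1.1588
step 3: grad = -1.1588+6 = 4.8412; w = -1.1588 - 0.3·(4.8412) = -2.61116
step 4: grad = -2.61116+6 = 3.38884; w = -2.61116 - 0.3·(3.38884) = -3.627812

-3.627812


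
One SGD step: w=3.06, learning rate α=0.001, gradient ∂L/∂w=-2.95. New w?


w_new = w - α·∇
= 3.06 - 0.001·-2.95
= 3.06 + 0.00295
= 3.06295

3.06295


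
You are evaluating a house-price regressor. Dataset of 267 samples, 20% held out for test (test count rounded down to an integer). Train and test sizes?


Test = ⌊267·20/100⌋ = 53
Train = 267 - 53 = 214

Train: 214, Test: 53


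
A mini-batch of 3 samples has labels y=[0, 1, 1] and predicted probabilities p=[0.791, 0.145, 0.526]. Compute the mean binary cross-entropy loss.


L[0] = -ln(1-0.791) = -ln(0.209) = 1.5654
L[1] = -ln(0.145) = 1.931
L[2] = -ln(0.526) = 0.6425
mean = (1.5654 + 1.931 + 0.6425)/3 = 1.3796

1.3796


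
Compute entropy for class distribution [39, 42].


Probabilities: [39/81, 42/81] ≈ [0.4815, 0.5185]
H = -((39/81)·log₂(39/81) + (42/81)·log₂(42/81))
  = 0.999 bits

0.999 bits


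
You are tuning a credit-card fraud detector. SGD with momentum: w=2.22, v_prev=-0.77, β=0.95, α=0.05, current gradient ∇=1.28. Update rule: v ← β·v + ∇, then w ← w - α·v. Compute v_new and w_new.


v_new = 0.95·-0.77 + 1.28 = -0.7315 + 1.28 = 0.5485
w_new = 2.22 - 0.05·0.5485 = 2.22 - 0.027425 = 2.192575

v_new=0.5485, w_new=2.192575


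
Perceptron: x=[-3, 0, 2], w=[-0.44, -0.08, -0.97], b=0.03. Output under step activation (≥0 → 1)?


z = (-3)·(-0.44) + (0)·(-0.08) + (2)·(-0.97) + 0.03
  = -0.59
step(z) = 0 (z<0)

0


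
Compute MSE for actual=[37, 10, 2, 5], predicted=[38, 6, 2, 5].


Squared errors: (37-38)²=1, (10-6)²=16, (2-2)²=0, (5-5)²=0
Sum = 17
MSE = 17/4 = 17/4

17/4


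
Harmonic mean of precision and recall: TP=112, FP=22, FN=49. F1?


Precision = 112/134 = 0.8358
Recall = 112/161 = 0.6957
F1 = 2·P·R/(P+R) = 2·TP/(2·TP+FP+FN) = 224/(224+22+49) = 224/295 = 0.7593

0.7593


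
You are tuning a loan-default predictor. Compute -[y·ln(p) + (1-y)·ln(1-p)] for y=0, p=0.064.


BCE = -[y·ln(p) + (1-y)·ln(1-p)]
= -0 - 1·ln(1-0.064)
= -ln(0.936) = 0.0661

0.0661


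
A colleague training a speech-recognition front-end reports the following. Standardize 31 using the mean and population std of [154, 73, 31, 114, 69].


μ = 88.2, σ = 42.1113
z = (31 - 88.2)/42.1113 = -1.3583

-1.3583


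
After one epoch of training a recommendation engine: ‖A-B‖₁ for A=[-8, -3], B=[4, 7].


d = |-8-4| + |-3-7|
  = 12 + 10
  = 22

22


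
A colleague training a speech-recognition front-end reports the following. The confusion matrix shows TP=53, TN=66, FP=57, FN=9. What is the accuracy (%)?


Accuracy = (TP+TN)/(TP+TN+FP+FN)
= (53+66)/(185)
= 119/185 = 64.32%

64.32%


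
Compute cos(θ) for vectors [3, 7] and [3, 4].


A·B = 3·3 + 7·4 = 37
‖A‖ = √58 = 7.6158, ‖B‖ = √25 = 5
cos = 37/(√58·√25) = 37/√1450 = 0.9717

0.9717


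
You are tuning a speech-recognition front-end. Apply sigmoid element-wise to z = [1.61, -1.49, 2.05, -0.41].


σ(1.61) = 1/(1+e^-1.61) = 0.8334
σ(-1.49) = 1/(1+e^1.49) = 0.1839
σ(2.05) = 1/(1+e^-2.05) = 0.8859
σ(-0.41) = 1/(1+e^0.41) = 0.3989
result = [0.8334, 0.1839, 0.8859, 0.3989]

[0.8334, 0.1839, 0.8859, 0.3989]


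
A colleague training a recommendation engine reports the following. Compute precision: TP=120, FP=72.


Precision = TP/(TP+FP)
= 120/(120+72)
= 120/192 = 62.5%

62.5%


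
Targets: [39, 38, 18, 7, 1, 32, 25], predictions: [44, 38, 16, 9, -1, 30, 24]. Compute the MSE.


Squared errors: (39-44)²=25, (38-38)²=0, (18-16)²=4, (7-9)²=4, (1+ 1)²=4, (32-30)²=4, (25-24)²=1
Sum = 42
MSE = 42/7 = 6

6


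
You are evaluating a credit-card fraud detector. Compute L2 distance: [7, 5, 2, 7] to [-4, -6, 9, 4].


d = √((7+ 4)² + (5+ 6)² + (2-9)² + (7-4)²)
  = √(121 + 121 + 49 + 9)
  = √300 = 17.3205

17.3205


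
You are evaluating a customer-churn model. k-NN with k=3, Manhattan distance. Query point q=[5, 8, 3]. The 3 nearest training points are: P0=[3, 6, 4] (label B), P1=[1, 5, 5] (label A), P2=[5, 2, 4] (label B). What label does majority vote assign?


d(q,P0) = 5  (label B)
d(q,P1) = 9  (label A)
d(q,P2) = 7  (label B)
Votes: A=1, B=2
Majority → B

B


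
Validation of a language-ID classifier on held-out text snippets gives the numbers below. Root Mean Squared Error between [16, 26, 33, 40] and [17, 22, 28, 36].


MSE = 58/4 = 14.5
RMSE = √(58/4) = 3.8079

3.8079


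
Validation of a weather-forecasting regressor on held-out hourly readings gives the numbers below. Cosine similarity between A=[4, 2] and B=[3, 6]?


A·B = 4·3 + 2·6 = 24
‖A‖ = √20 = 4.4721, ‖B‖ = √45 = 6.7082
cos = 24/(√20·√45) = 24/√900 = 0.8

0.8


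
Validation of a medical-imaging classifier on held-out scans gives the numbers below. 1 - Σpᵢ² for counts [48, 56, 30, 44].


Probabilities: [48/178, 56/178, 30/178, 44/178] ≈ [0.2697, 0.3146, 0.1685, 0.2472]
Σpᵢ² = (2304 + 3136 + 900 + 1936)/178² = 8276/31684
Gini = 1 - Σpᵢ² = 1 - 8276/31684 = 0.7388

0.7388


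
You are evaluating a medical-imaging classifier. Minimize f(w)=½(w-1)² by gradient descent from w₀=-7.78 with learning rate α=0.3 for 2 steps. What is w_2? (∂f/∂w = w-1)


step 1: grad = -7.78-1 = -8.78; w = -7.78 - 0.3·(-8.78) = -5.146
step 2: grad = -5.146-1 = -6.146; w = -5.146 - 0.3·(-6.146) = -3.3022

-3.3022


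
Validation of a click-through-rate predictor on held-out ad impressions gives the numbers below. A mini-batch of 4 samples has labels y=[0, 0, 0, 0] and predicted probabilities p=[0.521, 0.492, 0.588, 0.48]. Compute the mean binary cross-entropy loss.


L[0] = -ln(1-0.521) = -ln(0.479) = 0.7361
L[1] = -ln(1-0.492) = -ln(0.508) = 0.6773
L[2] = -ln(1-0.588) = -ln(0.412) = 0.8867
L[3] = -ln(1-0.48) = -ln(0.52) = 0.6539
mean = (0.7361 + 0.6773 + 0.8867 + 0.6539)/4 = 0.7385

0.7385


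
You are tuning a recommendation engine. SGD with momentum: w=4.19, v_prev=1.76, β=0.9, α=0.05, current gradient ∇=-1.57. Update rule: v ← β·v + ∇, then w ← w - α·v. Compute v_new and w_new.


v_new = 0.9·1.76 - 1.57 = 1.584 - 1.57 = 0.014
w_new = 4.19 - 0.05·0.014 = 4.19 - 0.0007 = 4.1893

v_new=0.014, w_new=4.1893


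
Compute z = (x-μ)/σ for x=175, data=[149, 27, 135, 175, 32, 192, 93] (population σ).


μ = 114.7143, σ = 61.1806
z = (175 - 114.7143)/61.1806 = 0.9854

0.9854


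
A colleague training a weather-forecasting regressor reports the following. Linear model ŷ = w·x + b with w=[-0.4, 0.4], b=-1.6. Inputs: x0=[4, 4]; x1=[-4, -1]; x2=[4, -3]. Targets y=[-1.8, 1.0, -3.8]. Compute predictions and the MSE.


ŷ0 = (-0.4)·(4) + (0.4)·(4) - 1.6 = -1.6
ŷ1 = (-0.4)·(-4) + (0.4)·(-1) - 1.6 = -0.4
ŷ2 = (-0.4)·(4) + (0.4)·(-3) - 1.6 = -4.4
errors² = [0.04, 1.96, 0.36]
MSE = 2.3600/3 = 0.7867

0.7867


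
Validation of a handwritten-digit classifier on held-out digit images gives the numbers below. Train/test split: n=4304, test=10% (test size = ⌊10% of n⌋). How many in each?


Test = ⌊4304·10/100⌋ = 430
Train = 4304 - 430 = 3874

Train: 3874, Test: 430


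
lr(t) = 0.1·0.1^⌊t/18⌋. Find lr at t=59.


n_drops = ⌊59/18⌋ = 3
lr = 0.1·0.1^3 = 0.1·0.001 = 0.0001

0.0001


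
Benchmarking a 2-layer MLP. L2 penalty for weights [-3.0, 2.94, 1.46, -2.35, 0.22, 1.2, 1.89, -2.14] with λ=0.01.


‖w‖₂² = (-3.0)² + (2.94)² + (1.46)² + (-2.35)² + (0.22)² + (1.2)² + (1.89)² + (-2.14)²
     = 9 + 8.6436 + 2.1316 + 5.5225 + 0.0484 + 1.44 + 3.5721 + 4.5796
     = 34.9378
λ·‖w‖₂² = 0.01·34.9378 = 0.349378

0.349378


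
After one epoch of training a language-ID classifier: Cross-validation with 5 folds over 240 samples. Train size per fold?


Fold size = 240/5 = 48
Training per fold = 240 - 48 = 192

192


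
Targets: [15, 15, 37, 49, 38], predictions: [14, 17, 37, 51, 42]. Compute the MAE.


Absolute errors: |15-14|=1, |15-17|=2, |37-37|=0, |49-51|=2, |38-42|=4
Sum = 9
MAE = 9/5 = 9/5

9/5


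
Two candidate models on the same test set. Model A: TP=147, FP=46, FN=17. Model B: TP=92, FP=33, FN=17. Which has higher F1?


Model A: P=147/193=0.7617, R=147/164=0.8963, F1=2PR/(P+R)=2TP/(2TP+FP+FN)=294/357=0.8235
Model B: P=92/125=0.736, R=92/109=0.844, F1=2PR/(P+R)=2TP/(2TP+FP+FN)=184/234=0.7863
0.8235 > 0.7863 → Model A

Model A


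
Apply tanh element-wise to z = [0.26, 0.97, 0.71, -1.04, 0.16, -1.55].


tanh(0.26) = 0.2543
tanh(0.97) = 0.7487
tanh(0.71) = 0.6107
tanh(-1.04) = -0.7779
tanh(0.16) = 0.1586
tanh(-1.55) = -0.9138
result = [0.2543, 0.7487, 0.6107, -0.7779, 0.1586, -0.9138]

[0.2543, 0.7487, 0.6107, -0.7779, 0.1586, -0.9138]


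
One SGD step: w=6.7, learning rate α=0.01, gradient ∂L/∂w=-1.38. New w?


w_new = w - α·∇
= 6.7 - 0.01·-1.38
= 6.7 + 0.0138
= 6.7138

6.7138


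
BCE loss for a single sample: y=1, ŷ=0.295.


BCE = -[y·ln(p) + (1-y)·ln(1-p)]
= -1·ln(0.295) - 0
= -ln(0.295) = 1.2208

1.2208


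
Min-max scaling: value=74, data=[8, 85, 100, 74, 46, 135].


min=8, max=135
(74-8)/(135-8) = 66/127 = 0.5197

0.5197


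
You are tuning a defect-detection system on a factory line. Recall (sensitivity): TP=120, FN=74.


Recall = TP/(TP+FN)
= 120/(120+74)
= 120/194 = 61.86%

61.86%


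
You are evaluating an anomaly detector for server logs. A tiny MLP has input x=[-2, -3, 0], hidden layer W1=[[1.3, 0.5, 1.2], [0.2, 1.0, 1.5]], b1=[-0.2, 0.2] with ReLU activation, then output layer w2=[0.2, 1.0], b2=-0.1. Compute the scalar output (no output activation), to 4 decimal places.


z1[0] = (1.3)·(-2) + (0.5)·(-3) + (1.2)·(0) - 0.2 = -4.3
z1[1] = (0.2)·(-2) + (1.0)·(-3) + (1.5)·(0) + 0.2 = -3.2
h = ReLU(z1) = [0.0, 0.0]
output = (0.2)·(0.0) + (1.0)·(0.0) - 0.1 = -0.1

-0.1


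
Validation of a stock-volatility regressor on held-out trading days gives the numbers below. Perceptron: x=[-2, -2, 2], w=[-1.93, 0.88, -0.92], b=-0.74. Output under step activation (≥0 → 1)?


z = (-2)·(-1.93) + (-2)·(0.88) + (2)·(-0.92) - 0.74
  = -0.48
step(z) = 0 (z<0)

0


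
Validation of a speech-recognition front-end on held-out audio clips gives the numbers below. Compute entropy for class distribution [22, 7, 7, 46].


Probabilities: [22/82, 7/82, 7/82, 46/82] ≈ [0.2683, 0.0854, 0.0854, 0.561]
H = -((22/82)·log₂(22/82) + (7/82)·log₂(7/82) + (7/82)·log₂(7/82) + (46/82)·log₂(46/82))
  = 1.5832 bits

1.5832 bits


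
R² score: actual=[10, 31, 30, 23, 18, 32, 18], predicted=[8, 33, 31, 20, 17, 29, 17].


ȳ = 23.1429
SS_res = Σ(y-ŷ)² = 29
SS_tot = Σ(y-ȳ)² = 412.86
R² = 1 - SS_res/SS_tot = 1 - 0.0702 = 0.9298

0.9298


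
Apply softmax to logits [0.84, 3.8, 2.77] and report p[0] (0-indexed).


Exponentials: e^0.84=2.3164, e^3.8=44.7012, e^2.77=15.9586
Sum = 62.9762
Softmax = [0.0368, 0.7098, 0.2534]
p[0] = 2.3164/62.9762 = 0.0368

0.0368


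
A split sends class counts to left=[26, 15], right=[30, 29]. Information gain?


Parent = [56, 44], H_parent = 0.9896
H_left = 0.9474 (n=41), H_right = 0.9998 (n=59)
H_children = (41/100)·0.9474 + (59/100)·0.9998 = 0.9783
IG = 0.9896 - 0.9783 = 0.0113

0.0113


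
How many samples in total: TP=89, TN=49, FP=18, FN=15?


Total = TP + TN + FP + FN
= 89 + 49 + 18 + 15
= 171
(Predicted positive: 107, predicted negative: 64)

171


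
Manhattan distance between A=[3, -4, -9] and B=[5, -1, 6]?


d = |3-5| + |-4+ 1| + |-9-6|
  = 2 + 3 + 15
  = 20

20


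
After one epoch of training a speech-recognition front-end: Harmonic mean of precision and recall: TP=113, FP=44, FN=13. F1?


Precision = 113/157 = 0.7197
Recall = 113/126 = 0.8968
F1 = 2·P·R/(P+R) = 2·TP/(2·TP+FP+FN) = 226/(226+44+13) = 226/283 = 0.7986

0.7986


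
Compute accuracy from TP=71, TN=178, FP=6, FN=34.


Accuracy = (TP+TN)/(TP+TN+FP+FN)
= (71+178)/(289)
= 249/289 = 86.16%

86.16%


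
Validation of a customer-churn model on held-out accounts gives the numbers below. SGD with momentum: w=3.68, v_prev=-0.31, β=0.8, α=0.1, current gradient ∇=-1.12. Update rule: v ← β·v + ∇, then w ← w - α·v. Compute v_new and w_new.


v_new = 0.8·-0.31 - 1.12 = -0.248 - 1.12 = -1.368
w_new = 3.68 - 0.1·-1.368 = 3.68 + 0.1368 = 3.8168

v_new=-1.368, w_new=3.8168


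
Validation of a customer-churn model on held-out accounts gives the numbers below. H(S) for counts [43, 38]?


Probabilities: [43/81, 38/81] ≈ [0.5309, 0.4691]
H = -((43/81)·log₂(43/81) + (38/81)·log₂(38/81))
  = 0.9972 bits

0.9972 bits


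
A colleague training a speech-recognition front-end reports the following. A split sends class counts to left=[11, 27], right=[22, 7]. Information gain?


Parent = [33, 34], H_parent = 0.9998
H_left = 0.868 (n=38), H_right = 0.7973 (n=29)
H_children = (38/67)·0.868 + (29/67)·0.7973 = 0.8374
IG = 0.9998 - 0.8374 = 0.1624

0.1624


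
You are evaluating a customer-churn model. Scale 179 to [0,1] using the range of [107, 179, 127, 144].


min=107, max=179
(179-107)/(179-107) = 72/72 = 1.0

1.0


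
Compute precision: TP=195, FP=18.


Precision = TP/(TP+FP)
= 195/(195+18)
= 195/213 = 91.55%

91.55%


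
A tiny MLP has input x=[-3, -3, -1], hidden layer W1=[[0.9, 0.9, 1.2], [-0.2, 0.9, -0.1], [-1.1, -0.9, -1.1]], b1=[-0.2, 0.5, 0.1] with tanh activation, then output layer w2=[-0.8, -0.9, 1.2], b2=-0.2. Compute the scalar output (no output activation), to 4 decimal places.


z1[0] = (0.9)·(-3) + (0.9)·(-3) + (1.2)·(-1) - 0.2 = -6.8
z1[1] = (-0.2)·(-3) + (0.9)·(-3) + (-0.1)·(-1) + 0.5 = -1.5
z1[2] = (-1.1)·(-3) + (-0.9)·(-3) + (-1.1)·(-1) + 0.1 = 7.2
h = tanh(z1) = [-1.0, -0.9051, 1.0]
output = (-0.8)·(-1.0) + (-0.9)·(-0.9051) + (1.2)·(1.0) - 0.2 = 2.6146

2.6146


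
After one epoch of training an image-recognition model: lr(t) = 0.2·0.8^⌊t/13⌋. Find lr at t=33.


n_drops = ⌊33/13⌋ = 2
lr = 0.2·0.8^2 = 0.2·0.64 = 0.128

0.128


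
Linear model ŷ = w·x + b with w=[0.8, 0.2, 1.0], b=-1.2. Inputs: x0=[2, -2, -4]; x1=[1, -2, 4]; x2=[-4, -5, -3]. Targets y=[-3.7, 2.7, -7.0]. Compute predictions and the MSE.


ŷ0 = (0.8)·(2) + (0.2)·(-2) + (1.0)·(-4) - 1.2 = -4.0
ŷ1 = (0.8)·(1) + (0.2)·(-2) + (1.0)·(4) - 1.2 = 3.2
ŷ2 = (0.8)·(-4) + (0.2)·(-5) + (1.0)·(-3) - 1.2 = -8.4
errors² = [0.09, 0.25, 1.96]
MSE = 2.3000/3 = 0.7667

0.7667


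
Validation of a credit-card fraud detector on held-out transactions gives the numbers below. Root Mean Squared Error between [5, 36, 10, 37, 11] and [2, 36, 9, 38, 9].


MSE = 15/5 = 3
RMSE = √(15/5) = 1.7321

1.7321


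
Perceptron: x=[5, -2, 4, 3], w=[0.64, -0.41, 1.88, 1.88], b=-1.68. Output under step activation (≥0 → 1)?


z = (5)·(0.64) + (-2)·(-0.41) + (4)·(1.88) + (3)·(1.88) - 1.68
  = 15.5
step(z) = 1 (z≥0)

1


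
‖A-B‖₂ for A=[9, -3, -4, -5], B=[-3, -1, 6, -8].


d = √((9+ 3)² + (-3+ 1)² + (-4-6)² + (-5+ 8)²)
  = √(144 + 4 + 100 + 9)
  = √257 = 16.0312

16.0312


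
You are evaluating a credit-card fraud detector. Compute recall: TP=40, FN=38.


Recall = TP/(TP+FN)
= 40/(40+38)
= 40/78 = 51.28%

51.28%


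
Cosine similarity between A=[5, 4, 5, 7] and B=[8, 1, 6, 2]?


A·B = 5·8 + 4·1 + 5·6 + 7·2 = 88
‖A‖ = √115 = 10.7238, ‖B‖ = √105 = 10.247
cos = 88/(√115·√105) = 88/√12075 = 0.8008

0.8008


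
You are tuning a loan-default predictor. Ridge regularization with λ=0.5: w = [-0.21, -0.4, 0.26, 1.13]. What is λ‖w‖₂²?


‖w‖₂² = (-0.21)² + (-0.4)² + (0.26)² + (1.13)²
     = 0.0441 + 0.16 + 0.0676 + 1.2769
     = 1.5486
λ·‖w‖₂² = 0.5·1.5486 = 0.7743

0.7743


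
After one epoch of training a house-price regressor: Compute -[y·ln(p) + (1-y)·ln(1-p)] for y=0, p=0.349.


BCE = -[y·ln(p) + (1-y)·ln(1-p)]
= -0 - 1·ln(1-0.349)
= -ln(0.651) = 0.4292

0.4292


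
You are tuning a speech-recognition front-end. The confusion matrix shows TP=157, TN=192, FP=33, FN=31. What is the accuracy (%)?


Accuracy = (TP+TN)/(TP+TN+FP+FN)
= (157+192)/(413)
= 349/413 = 84.5%

84.5%


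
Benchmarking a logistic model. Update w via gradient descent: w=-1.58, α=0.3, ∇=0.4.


w_new = w - α·∇
= -1.58 - 0.3·0.4
= -1.58 - 0.12
= -1.7

-1.7


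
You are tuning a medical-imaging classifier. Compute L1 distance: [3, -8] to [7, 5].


d = |3-7| + |-8-5|
  = 4 + 13
  = 17

17


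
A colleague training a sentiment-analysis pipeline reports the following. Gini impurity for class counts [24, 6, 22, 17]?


Probabilities: [24/69, 6/69, 22/69, 17/69] ≈ [0.3478, 0.087, 0.3188, 0.2464]
Σpᵢ² = (576 + 36 + 484 + 289)/69² = 1385/4761
Gini = 1 - Σpᵢ² = 1 - 1385/4761 = 0.7091

0.7091


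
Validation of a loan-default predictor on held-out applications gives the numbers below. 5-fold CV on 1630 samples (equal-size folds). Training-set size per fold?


Fold size = 1630/5 = 326
Training per fold = 1630 - 326 = 1304

1304


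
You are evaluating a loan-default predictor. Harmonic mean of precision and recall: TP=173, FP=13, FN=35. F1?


Precision = 173/186 = 0.9301
Recall = 173/208 = 0.8317
F1 = 2·P·R/(P+R) = 2·TP/(2·TP+FP+FN) = 346/(346+13+35) = 346/394 = 0.8782

0.8782


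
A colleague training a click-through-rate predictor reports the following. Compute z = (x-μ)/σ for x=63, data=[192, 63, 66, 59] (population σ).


μ = 95, σ = 56.058
z = (63 - 95)/56.058 = -0.5708

-0.5708


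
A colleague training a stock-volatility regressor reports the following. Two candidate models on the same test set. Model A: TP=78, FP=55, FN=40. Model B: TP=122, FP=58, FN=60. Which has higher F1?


Model A: P=78/133=0.5865, R=78/118=0.661, F1=2PR/(P+R)=2TP/(2TP+FP+FN)=156/251=0.6215
Model B: P=122/180=0.6778, R=122/182=0.6703, F1=2PR/(P+R)=2TP/(2TP+FP+FN)=244/362=0.674
0.6215 < 0.674 → Model B

Model B


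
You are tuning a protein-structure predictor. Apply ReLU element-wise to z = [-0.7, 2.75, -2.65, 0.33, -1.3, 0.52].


ReLU(-0.7) = max(0, -0.7) = 0.0
ReLU(2.75) = max(0, 2.75) = 2.75
ReLU(-2.65) = max(0, -2.65) = 0.0
ReLU(0.33) = max(0, 0.33) = 0.33
ReLU(-1.3) = max(0, -1.3) = 0.0
ReLU(0.52) = max(0, 0.52) = 0.52
result = [0.0, 2.75, 0.0, 0.33, 0.0, 0.52]

[0.0, 2.75, 0.0, 0.33, 0.0, 0.52]


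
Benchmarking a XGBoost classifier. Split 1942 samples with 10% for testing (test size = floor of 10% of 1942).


Test = ⌊1942·10/100⌋ = 194
Train = 1942 - 194 = 1748

Train: 1748, Test: 194


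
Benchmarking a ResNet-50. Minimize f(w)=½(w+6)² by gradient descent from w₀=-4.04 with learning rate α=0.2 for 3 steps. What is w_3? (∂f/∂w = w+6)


step 1: grad = -4.04+6 = 1.96; w = -4.04 - 0.2·(1.96) = -4.432
step 2: grad = -4.432+6 = 1.568; w = -4.432 - 0.2·(1.568) = -4.7456
step 3: grad = -4.7456+6 = 1.2544; w = -4.7456 - 0.2·(1.2544) = -4.99648

-4.99648


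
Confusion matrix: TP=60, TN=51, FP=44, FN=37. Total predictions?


Total = TP + TN + FP + FN
= 60 + 51 + 44 + 37
= 192
(Predicted positive: 104, predicted negative: 88)

192


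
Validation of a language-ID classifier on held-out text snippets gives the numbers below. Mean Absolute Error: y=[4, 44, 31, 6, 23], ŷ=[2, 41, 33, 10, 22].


Absolute errors: |4-2|=2, |44-41|=3, |31-33|=2, |6-10|=4, |23-22|=1
Sum = 12
MAE = 12/5 = 12/5

12/5


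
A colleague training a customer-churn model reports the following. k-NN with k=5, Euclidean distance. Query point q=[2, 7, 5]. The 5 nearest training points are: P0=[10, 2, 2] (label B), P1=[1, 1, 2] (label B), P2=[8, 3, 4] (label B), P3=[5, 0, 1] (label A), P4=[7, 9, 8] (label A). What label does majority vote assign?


d(q,P0) = 9.8995  (label B)
d(q,P1) = 6.7823  (label B)
d(q,P2) = 7.2801  (label B)
d(q,P3) = 8.6023  (label A)
d(q,P4) = 6.1644  (label A)
Votes: A=2, B=3
Majority → B

B


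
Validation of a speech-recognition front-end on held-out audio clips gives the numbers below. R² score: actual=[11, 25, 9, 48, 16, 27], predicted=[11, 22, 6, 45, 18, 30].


ȳ = 22.6667
SS_res = Σ(y-ŷ)² = 40
SS_tot = Σ(y-ȳ)² = 1033.33
R² = 1 - SS_res/SS_tot = 1 - 0.0387 = 0.9613

0.9613


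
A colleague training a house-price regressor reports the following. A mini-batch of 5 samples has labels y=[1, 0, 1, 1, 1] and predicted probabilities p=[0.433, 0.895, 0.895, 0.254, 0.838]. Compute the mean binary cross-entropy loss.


L[0] = -ln(0.433) = 0.837
L[1] = -ln(1-0.895) = -ln(0.105) = 2.2538
L[2] = -ln(0.895) = 0.1109
L[3] = -ln(0.254) = 1.3704
L[4] = -ln(0.838) = 0.1767
mean = (0.837 + 2.2538 + 0.1109 + 1.3704 + 0.1767)/5 = 0.9498

0.9498


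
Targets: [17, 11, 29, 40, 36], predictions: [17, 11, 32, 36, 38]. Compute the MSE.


Squared errors: (17-17)²=0, (11-11)²=0, (29-32)²=9, (40-36)²=16, (36-38)²=4
Sum = 29
MSE = 29/5 = 29/5

29/5


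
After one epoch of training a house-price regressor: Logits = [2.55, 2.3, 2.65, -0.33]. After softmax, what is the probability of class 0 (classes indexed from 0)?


Exponentials: e^2.55=12.8071, e^2.3=9.9742, e^2.65=14.154, e^-0.33=0.7189
Sum = 37.6542
Softmax = [0.3401, 0.2649, 0.3759, 0.0191]
p[0] = 12.8071/37.6542 = 0.3401

0.3401


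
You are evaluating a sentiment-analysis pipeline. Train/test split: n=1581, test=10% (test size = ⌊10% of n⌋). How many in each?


Test = ⌊1581·10/100⌋ = 158
Train = 1581 - 158 = 1423

Train: 1423, Test: 158


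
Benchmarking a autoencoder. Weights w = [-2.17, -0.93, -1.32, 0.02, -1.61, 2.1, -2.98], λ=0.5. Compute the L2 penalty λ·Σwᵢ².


‖w‖₂² = (-2.17)² + (-0.93)² + (-1.32)² + (0.02)² + (-1.61)² + (2.1)² + (-2.98)²
     = 4.7089 + 0.8649 + 1.7424 + 0.0004 + 2.5921 + 4.41 + 8.8804
     = 23.1991
λ·‖w‖₂² = 0.5·23.1991 = 11.59955

11.59955


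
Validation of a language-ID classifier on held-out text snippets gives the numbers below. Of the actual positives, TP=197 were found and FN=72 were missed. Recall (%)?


Recall = TP/(TP+FN)
= 197/(197+72)
= 197/269 = 73.23%

73.23%


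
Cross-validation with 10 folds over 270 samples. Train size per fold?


Fold size = 270/10 = 27
Training per fold = 270 - 27 = 243

243


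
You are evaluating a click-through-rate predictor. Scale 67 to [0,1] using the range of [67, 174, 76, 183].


min=67, max=183
(67-67)/(183-67) = 0/116 = 0.0

0.0


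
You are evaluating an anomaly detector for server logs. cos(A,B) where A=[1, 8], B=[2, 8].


A·B = 1·2 + 8·8 = 66
‖A‖ = √65 = 8.0623, ‖B‖ = √68 = 8.2462
cos = 66/(√65·√68) = 66/√4420 = 0.9927

0.9927
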